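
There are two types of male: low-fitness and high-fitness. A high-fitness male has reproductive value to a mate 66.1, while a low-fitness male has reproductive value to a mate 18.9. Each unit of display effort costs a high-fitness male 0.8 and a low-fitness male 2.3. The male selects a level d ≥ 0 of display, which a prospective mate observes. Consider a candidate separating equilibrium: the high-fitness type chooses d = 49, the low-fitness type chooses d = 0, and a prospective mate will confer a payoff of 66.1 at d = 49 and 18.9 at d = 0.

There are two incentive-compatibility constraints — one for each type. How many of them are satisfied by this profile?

High-fitness type: signal → 66.1 − 0.8 × 49 = 26.9; deviate to 0 → 18.9. IC holds (26.9 ≥ 18.9).
Low-fitness type: stay at 0 → 18.9; mimic → 66.1 − 2.3 × 49 = -46.6. IC holds (18.9 ≥ -46.6).
2 of 2 constraints hold, so this is a separating equilibrium.

2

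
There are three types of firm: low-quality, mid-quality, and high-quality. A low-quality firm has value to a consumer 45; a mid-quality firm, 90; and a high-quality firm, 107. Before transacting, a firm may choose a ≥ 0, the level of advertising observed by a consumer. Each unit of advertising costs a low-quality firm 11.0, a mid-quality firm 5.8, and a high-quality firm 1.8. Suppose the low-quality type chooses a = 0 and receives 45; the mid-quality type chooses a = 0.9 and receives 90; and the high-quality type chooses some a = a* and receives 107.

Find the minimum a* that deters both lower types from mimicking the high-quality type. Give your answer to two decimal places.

Low-quality type (on-path payoff 45) won't mimic when 45 ≥ 107 − 11.0·a*, i.e. a* ≥ 5.64.
Mid-quality type (on-path payoff 90 − 5.8×0.9 = 84.78) won't mimic when 84.78 ≥ 107 − 5.8·a*, i.e. a* ≥ 3.83.
Both must hold, so a* = max(5.64, 3.83) = 5.64. The low-quality type's constraint binds.

5.64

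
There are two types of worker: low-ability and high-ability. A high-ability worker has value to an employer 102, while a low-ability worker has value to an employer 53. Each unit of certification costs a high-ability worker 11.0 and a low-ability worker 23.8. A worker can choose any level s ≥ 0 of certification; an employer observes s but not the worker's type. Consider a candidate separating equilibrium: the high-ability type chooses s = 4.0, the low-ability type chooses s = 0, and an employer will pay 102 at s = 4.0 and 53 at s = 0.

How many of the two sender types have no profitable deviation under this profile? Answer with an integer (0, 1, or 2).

2

High-ability type: signal → 102 − 11.0 × 4.0 = 58; deviate to 0 → 53. IC holds (58 ≥ 53).
Low-ability type: stay at 0 → 53; mimic → 102 − 23.8 × 4.0 = 6.8. IC holds (53 ≥ 6.8).
2 of 2 constraints hold, so this is a separating equilibrium.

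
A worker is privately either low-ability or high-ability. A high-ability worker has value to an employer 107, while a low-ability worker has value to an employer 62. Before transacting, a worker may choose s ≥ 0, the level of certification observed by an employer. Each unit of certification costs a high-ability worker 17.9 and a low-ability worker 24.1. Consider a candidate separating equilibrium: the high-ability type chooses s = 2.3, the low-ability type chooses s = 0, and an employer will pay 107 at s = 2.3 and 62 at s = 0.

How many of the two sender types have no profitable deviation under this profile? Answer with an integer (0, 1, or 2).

High-ability type: signal → 107 − 17.9 × 2.3 = 65.83; deviate to 0 → 62. IC holds (65.83 ≥ 62).
Low-ability type: stay at 0 → 62; mimic → 107 − 24.1 × 2.3 = 51.57. IC holds (62 ≥ 51.57).
2 of 2 constraints hold, so this is a separating equilibrium.

2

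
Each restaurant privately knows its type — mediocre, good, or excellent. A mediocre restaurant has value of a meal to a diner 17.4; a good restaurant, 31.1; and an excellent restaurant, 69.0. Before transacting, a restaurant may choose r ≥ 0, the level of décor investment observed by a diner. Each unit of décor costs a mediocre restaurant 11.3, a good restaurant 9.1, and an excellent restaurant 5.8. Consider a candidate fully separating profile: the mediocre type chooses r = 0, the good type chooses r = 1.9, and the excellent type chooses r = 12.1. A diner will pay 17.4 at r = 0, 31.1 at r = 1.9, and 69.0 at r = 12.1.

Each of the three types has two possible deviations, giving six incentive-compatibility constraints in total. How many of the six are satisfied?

3

Good (own payoff 31.1 − 9.1×1.9 = 13.81): to r=0 gives 17.4 → profitable ✗; to r=12.1 gives 69.0 − 9.1×12.1 = -41.11 → no gain ✓.
Mediocre (own payoff 17.4): to r=1.9 gives 31.1 − 11.3×1.9 = 9.63 → no gain ✓; to r=12.1 gives 69.0 − 11.3×12.1 = -67.73 → no gain ✓.
Excellent (own payoff 69.0 − 5.8×12.1 = -1.18): to r=0 gives 17.4 → profitable ✗; to r=1.9 gives 31.1 − 5.8×1.9 = 20.08 → profitable ✗.
3 of the 6 constraints hold; not an equilibrium.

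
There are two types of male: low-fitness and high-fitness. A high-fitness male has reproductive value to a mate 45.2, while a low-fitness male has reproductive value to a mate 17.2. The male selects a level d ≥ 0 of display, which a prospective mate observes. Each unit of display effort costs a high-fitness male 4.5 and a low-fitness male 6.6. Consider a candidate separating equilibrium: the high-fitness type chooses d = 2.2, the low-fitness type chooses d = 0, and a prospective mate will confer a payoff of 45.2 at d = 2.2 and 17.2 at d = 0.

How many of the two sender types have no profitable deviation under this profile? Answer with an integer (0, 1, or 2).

1

Low-fitness type: stay at 0 → 17.2; mimic → 45.2 − 6.6 × 2.2 = 30.68. IC fails (17.2 < 30.68).
High-fitness type: signal → 45.2 − 4.5 × 2.2 = 35.3; deviate to 0 → 17.2. IC holds (35.3 ≥ 17.2).
1 of 2 constraints hold, so this profile is not an equilibrium.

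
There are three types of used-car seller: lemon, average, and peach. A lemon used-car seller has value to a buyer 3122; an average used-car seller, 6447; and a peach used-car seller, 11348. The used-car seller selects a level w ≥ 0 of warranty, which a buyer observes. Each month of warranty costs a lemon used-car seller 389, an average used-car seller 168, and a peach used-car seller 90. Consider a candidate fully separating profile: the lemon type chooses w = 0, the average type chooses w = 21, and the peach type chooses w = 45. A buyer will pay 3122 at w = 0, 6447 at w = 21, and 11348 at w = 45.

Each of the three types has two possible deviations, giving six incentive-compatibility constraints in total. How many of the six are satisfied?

4

Average (own payoff 6447 − 168×21 = 2919): to w=0 gives 3122 → profitable ✗; to w=45 gives 11348 − 168×45 = 3788 → profitable ✗.
Peach (own payoff 11348 − 90×45 = 7298): to w=0 gives 3122 → no gain ✓; to w=21 gives 6447 − 90×21 = 4557 → no gain ✓.
Lemon (own payoff 3122): to w=21 gives 6447 − 389×21 = -1722 → no gain ✓; to w=45 gives 11348 − 389×45 = -6157 → no gain ✓.
4 of the 6 constraints hold; not an equilibrium.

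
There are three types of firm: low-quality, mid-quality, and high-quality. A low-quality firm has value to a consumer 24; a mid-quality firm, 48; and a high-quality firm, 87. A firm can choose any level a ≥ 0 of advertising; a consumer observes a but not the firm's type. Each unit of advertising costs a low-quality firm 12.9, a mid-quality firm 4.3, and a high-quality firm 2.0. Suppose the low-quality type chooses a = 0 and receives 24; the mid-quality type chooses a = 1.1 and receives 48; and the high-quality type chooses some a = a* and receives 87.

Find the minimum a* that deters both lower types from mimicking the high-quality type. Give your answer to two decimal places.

Low-quality type (on-path payoff 24) won't mimic when 24 ≥ 87 − 12.9·a*, i.e. a* ≥ 4.88.
Mid-quality type (on-path payoff 48 − 4.3×1.1 = 43.27) won't mimic when 43.27 ≥ 87 − 4.3·a*, i.e. a* ≥ 10.17.
Both must hold, so a* = max(4.88, 10.17) = 10.17. The mid-quality type's constraint binds.

10.17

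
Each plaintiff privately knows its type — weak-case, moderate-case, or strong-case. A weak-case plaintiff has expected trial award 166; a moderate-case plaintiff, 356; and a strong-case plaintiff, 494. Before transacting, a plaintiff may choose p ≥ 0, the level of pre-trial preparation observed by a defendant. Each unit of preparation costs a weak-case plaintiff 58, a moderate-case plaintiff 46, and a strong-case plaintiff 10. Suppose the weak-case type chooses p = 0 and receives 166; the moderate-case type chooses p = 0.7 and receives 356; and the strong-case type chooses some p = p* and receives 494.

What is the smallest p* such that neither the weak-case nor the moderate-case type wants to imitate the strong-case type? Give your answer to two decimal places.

5.66

Weak-case type (on-path payoff 166) won't mimic when 166 ≥ 494 − 58·p*, i.e. p* ≥ 5.66.
Moderate-case type (on-path payoff 356 − 46×0.7 = 323.8) won't mimic when 323.8 ≥ 494 − 46·p*, i.e. p* ≥ 3.70.
Both must hold, so p* = max(5.66, 3.70) = 5.66. The weak-case type's constraint binds.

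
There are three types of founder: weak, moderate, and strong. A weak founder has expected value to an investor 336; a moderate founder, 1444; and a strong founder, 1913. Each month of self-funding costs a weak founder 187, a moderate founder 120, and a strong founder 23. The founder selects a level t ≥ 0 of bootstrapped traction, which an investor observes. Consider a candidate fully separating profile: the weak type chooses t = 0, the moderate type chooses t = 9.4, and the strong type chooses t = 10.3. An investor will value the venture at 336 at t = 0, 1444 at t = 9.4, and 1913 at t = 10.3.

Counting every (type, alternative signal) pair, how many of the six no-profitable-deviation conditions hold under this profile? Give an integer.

4

Weak (own payoff 336): to t=9.4 gives 1444 − 187×9.4 = -313.8 → no gain ✓; to t=10.3 gives 1913 − 187×10.3 = -13.1 → no gain ✓.
Strong (own payoff 1913 − 23×10.3 = 1676.1): to t=0 gives 336 → no gain ✓; to t=9.4 gives 1444 − 23×9.4 = 1227.8 → no gain ✓.
Moderate (own payoff 1444 − 120×9.4 = 316): to t=0 gives 336 → profitable ✗; to t=10.3 gives 1913 − 120×10.3 = 677 → profitable ✗.
4 of the 6 constraints hold; not an equilibrium.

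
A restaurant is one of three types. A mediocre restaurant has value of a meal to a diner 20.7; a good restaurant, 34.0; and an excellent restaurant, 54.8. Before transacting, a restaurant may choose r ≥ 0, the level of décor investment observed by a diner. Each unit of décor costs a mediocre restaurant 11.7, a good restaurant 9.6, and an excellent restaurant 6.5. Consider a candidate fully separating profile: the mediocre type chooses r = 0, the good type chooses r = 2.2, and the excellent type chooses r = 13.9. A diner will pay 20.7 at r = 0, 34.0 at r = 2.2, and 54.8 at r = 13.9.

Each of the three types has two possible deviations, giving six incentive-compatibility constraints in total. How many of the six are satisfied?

Excellent (own payoff 54.8 − 6.5×13.9 = -35.55): to r=0 gives 20.7 → profitable ✗; to r=2.2 gives 34.0 − 6.5×2.2 = 19.7 → profitable ✗.
Good (own payoff 34.0 − 9.6×2.2 = 12.88): to r=0 gives 20.7 → profitable ✗; to r=13.9 gives 54.8 − 9.6×13.9 = -78.64 → no gain ✓.
Mediocre (own payoff 20.7): to r=2.2 gives 34.0 − 11.7×2.2 = 8.26 → no gain ✓; to r=13.9 gives 54.8 − 11.7×13.9 = -107.83 → no gain ✓.
3 of the 6 constraints hold; not an equilibrium.

3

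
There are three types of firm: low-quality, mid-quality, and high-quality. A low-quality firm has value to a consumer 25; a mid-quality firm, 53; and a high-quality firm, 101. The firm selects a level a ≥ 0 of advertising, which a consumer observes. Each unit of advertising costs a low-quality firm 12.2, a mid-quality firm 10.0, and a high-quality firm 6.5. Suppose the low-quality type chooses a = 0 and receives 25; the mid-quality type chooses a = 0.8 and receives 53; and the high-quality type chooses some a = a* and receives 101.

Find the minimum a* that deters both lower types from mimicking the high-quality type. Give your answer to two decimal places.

Mid-quality type (on-path payoff 53 − 10.0×0.8 = 45) won't mimic when 45 ≥ 101 − 10.0·a*, i.e. a* ≥ 5.60.
Low-quality type (on-path payoff 25) won't mimic when 25 ≥ 101 − 12.2·a*, i.e. a* ≥ 6.23.
Both must hold, so a* = max(6.23, 5.60) = 6.23. The low-quality type's constraint binds.

6.23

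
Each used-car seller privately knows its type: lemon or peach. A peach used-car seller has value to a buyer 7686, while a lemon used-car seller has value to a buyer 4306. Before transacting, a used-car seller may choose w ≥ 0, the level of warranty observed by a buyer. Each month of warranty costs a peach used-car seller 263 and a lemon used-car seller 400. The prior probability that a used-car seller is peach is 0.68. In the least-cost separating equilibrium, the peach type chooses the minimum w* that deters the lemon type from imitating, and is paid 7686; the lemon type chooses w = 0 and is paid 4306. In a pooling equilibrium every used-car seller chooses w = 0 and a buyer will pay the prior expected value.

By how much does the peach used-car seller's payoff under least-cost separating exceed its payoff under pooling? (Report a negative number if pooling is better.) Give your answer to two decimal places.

-1140.75

Least-cost separating signal: w* solves 4306 = 7686 − 400·w*, so w* = (7686 − 4306)/400 = 8.45.
Peach type's separating payoff: 7686 − 263 × w* = 7686 − 263 × (7686 − 4306)/400 = 7686 − 888940/400 = 5463.65.
Pooling payoff: 0.68 × 7686 + 0.32 × 4306 = 6604.4.
Difference: 5463.65 − 6604.4 = -1140.75.
The peach type would prefer the pooling outcome.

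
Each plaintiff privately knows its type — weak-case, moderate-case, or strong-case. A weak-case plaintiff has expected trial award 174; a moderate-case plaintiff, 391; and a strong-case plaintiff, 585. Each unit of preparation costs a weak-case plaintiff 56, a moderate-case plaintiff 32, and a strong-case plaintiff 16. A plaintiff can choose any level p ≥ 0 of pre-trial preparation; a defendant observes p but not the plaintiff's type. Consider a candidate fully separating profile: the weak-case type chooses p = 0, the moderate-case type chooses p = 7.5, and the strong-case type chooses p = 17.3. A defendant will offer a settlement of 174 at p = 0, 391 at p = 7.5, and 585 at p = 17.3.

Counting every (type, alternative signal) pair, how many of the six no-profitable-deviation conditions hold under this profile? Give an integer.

5

Strong-case (own payoff 585 − 16×17.3 = 308.2): to p=0 gives 174 → no gain ✓; to p=7.5 gives 391 − 16×7.5 = 271 → no gain ✓.
Weak-case (own payoff 174): to p=7.5 gives 391 − 56×7.5 = -29 → no gain ✓; to p=17.3 gives 585 − 56×17.3 = -383.8 → no gain ✓.
Moderate-case (own payoff 391 − 32×7.5 = 151): to p=0 gives 174 → profitable ✗; to p=17.3 gives 585 − 32×17.3 = 31.4 → no gain ✓.
5 of the 6 constraints hold; not an equilibrium.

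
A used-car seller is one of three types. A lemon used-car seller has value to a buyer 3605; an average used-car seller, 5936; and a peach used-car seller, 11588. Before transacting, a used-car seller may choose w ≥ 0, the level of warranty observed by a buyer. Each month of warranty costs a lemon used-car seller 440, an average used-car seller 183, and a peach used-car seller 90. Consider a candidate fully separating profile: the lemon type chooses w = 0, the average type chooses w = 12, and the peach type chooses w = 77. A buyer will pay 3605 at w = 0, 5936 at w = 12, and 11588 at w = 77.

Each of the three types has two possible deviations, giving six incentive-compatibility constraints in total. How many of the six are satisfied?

5

Peach (own payoff 11588 − 90×77 = 4658): to w=0 gives 3605 → no gain ✓; to w=12 gives 5936 − 90×12 = 4856 → profitable ✗.
Average (own payoff 5936 − 183×12 = 3740): to w=0 gives 3605 → no gain ✓; to w=77 gives 11588 − 183×77 = -2503 → no gain ✓.
Lemon (own payoff 3605): to w=12 gives 5936 − 440×12 = 656 → no gain ✓; to w=77 gives 11588 − 440×77 = -22292 → no gain ✓.
5 of the 6 constraints hold; not an equilibrium.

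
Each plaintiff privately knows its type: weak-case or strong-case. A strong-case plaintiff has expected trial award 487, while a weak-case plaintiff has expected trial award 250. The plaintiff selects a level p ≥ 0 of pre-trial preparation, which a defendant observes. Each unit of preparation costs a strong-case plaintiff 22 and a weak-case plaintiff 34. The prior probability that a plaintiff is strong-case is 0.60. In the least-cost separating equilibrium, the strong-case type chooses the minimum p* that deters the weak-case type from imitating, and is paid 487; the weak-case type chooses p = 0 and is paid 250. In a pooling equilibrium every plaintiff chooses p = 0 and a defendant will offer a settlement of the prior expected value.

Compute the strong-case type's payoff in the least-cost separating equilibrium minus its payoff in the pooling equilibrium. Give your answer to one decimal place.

-58.6

Least-cost separating signal: p* solves 250 = 487 − 34·p*, so p* = (487 − 250)/34 ≈ 6.9706.
Strong-case type's separating payoff: 487 − 22 × p* = 487 − 22 × (487 − 250)/34 = 487 − 5214/34 ≈ 333.647.
Pooling payoff: 0.60 × 487 + 0.40 × 250 = 392.2.
Difference: 333.647 − 392.2 = -58.553, i.e. -58.6 to one decimal place.
The strong-case type would prefer the pooling outcome.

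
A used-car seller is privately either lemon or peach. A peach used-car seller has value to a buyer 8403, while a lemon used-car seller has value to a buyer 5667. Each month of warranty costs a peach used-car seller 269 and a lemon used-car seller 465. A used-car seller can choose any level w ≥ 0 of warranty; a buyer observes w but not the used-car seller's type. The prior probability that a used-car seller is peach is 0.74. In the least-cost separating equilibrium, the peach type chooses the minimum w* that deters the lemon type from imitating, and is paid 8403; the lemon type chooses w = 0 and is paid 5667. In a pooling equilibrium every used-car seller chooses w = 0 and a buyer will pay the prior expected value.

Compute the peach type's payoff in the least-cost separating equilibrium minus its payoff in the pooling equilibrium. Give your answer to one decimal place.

Least-cost separating signal: w* solves 5667 = 8403 − 465·w*, so w* = (8403 − 5667)/465 ≈ 5.8839.
Peach type's separating payoff: 8403 − 269 × w* = 8403 − 269 × (8403 − 5667)/465 = 8403 − 735984/465 ≈ 6820.239.
Pooling payoff: 0.74 × 8403 + 0.26 × 5667 = 7691.64.
Difference: 6820.239 − 7691.64 = -871.401, i.e. -871.4 to one decimal place.
The peach type would prefer the pooling outcome.

-871.4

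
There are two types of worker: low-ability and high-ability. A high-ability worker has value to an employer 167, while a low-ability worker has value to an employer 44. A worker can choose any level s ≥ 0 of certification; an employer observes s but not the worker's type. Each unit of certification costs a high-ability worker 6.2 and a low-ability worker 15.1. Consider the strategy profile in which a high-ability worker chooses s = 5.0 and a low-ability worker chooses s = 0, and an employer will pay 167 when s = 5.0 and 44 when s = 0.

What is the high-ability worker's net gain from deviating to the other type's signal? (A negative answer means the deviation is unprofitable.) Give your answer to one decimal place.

-92.0

Playing s = 5.0 the high-ability worker receives 167 − 6.2 × 5.0 = 136.
Deviating to s = 0 yields 44 instead.
Gain from deviating: 44 − 136 = -92.0.
The gain is negative, so the high-ability type's incentive-compatibility constraint is satisfied.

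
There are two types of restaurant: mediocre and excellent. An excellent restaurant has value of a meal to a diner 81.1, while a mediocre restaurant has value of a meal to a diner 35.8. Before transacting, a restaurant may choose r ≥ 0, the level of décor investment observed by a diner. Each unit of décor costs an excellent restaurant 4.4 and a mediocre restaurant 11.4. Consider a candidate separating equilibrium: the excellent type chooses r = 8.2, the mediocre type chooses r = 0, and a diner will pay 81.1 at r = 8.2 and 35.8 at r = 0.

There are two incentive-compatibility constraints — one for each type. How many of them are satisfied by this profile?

2

Excellent type: signal → 81.1 − 4.4 × 8.2 = 45.02; deviate to 0 → 35.8. IC holds (45.02 ≥ 35.8).
Mediocre type: stay at 0 → 35.8; mimic → 81.1 − 11.4 × 8.2 = -12.38. IC holds (35.8 ≥ -12.38).
2 of 2 constraints hold, so this is a separating equilibrium.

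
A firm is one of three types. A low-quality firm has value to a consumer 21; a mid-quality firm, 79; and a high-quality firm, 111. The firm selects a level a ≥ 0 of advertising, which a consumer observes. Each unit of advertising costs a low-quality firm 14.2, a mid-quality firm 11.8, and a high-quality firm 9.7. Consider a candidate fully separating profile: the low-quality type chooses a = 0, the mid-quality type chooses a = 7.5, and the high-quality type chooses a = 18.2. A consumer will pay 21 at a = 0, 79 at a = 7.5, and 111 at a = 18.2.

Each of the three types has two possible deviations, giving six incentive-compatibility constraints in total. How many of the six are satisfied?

Mid-quality (own payoff 79 − 11.8×7.5 = -9.5): to a=0 gives 21 → profitable ✗; to a=18.2 gives 111 − 11.8×18.2 = -103.76 → no gain ✓.
High-quality (own payoff 111 − 9.7×18.2 = -65.54): to a=0 gives 21 → profitable ✗; to a=7.5 gives 79 − 9.7×7.5 = 6.25 → profitable ✗.
Low-quality (own payoff 21): to a=7.5 gives 79 − 14.2×7.5 = -27.5 → no gain ✓; to a=18.2 gives 111 − 14.2×18.2 = -147.44 → no gain ✓.
3 of the 6 constraints hold; not an equilibrium.

3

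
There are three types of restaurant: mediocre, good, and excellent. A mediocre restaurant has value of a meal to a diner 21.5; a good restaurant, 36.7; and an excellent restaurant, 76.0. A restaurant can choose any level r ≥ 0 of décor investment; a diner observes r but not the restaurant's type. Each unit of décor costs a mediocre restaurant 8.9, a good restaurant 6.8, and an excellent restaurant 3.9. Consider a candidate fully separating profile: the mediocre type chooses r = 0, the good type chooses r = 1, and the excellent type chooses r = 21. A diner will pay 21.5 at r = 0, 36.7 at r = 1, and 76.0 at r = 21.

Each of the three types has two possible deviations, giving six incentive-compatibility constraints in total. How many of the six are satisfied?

Mediocre (own payoff 21.5): to r=1 gives 36.7 − 8.9×1 = 27.8 → profitable ✗; to r=21 gives 76.0 − 8.9×21 = -110.9 → no gain ✓.
Excellent (own payoff 76.0 − 3.9×21 = -5.9): to r=0 gives 21.5 → profitable ✗; to r=1 gives 36.7 − 3.9×1 = 32.8 → profitable ✗.
Good (own payoff 36.7 − 6.8×1 = 29.9): to r=0 gives 21.5 → no gain ✓; to r=21 gives 76.0 − 6.8×21 = -66.8 → no gain ✓.
3 of the 6 constraints hold; not an equilibrium.

3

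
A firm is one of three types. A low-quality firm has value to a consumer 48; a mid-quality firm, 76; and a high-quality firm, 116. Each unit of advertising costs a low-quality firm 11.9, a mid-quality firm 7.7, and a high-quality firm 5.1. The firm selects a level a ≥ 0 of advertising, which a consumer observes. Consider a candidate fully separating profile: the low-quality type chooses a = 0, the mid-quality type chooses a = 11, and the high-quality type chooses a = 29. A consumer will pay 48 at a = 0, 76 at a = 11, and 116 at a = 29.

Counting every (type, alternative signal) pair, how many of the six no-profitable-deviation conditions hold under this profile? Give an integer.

Low-quality (own payoff 48): to a=11 gives 76 − 11.9×11 = -54.9 → no gain ✓; to a=29 gives 116 − 11.9×29 = -229.1 → no gain ✓.
High-quality (own payoff 116 − 5.1×29 = -31.9): to a=0 gives 48 → profitable ✗; to a=11 gives 76 − 5.1×11 = 19.9 → profitable ✗.
Mid-quality (own payoff 76 − 7.7×11 = -8.7): to a=0 gives 48 → profitable ✗; to a=29 gives 116 − 7.7×29 = -107.3 → no gain ✓.
3 of the 6 constraints hold; not an equilibrium.

3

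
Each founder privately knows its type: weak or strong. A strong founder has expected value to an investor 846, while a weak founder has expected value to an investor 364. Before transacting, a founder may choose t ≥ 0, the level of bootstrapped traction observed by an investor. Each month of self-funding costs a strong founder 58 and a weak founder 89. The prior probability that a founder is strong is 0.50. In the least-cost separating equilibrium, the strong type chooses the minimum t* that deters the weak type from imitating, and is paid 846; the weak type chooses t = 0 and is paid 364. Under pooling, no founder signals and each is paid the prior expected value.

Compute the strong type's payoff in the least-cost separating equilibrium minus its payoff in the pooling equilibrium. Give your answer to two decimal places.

Least-cost separating signal: t* solves 364 = 846 − 89·t*, so t* = (846 − 364)/89 ≈ 5.4157.
Strong type's separating payoff: 846 − 58 × t* = 846 − 58 × (846 − 364)/89 = 846 − 27956/89 ≈ 531.8876.
Pooling payoff: 0.50 × 846 + 0.50 × 364 = 605.
Difference: 531.8876 − 605 = -73.1124, i.e. -73.11 to two decimal places.
The strong type would prefer the pooling outcome.

-73.11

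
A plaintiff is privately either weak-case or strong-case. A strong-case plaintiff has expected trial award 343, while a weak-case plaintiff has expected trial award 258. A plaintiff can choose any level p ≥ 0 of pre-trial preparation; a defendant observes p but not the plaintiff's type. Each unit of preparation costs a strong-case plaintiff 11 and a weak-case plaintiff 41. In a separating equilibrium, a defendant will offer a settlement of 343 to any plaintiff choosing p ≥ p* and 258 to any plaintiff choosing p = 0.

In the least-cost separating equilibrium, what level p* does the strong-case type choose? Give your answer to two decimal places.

A weak-case plaintiff choosing p = 0 receives 258.
Imitating at p* instead would pay 343 at cost 41·p*, netting 343 − 41·p*.
Indifference: 258 = 343 − 41·p*, so p* = (343 − 258) / 41 ≈ 2.07.
This is the weak-case type's binding incentive-compatibility constraint; any p ≥ 2.07 sustains separation on that side.

2.07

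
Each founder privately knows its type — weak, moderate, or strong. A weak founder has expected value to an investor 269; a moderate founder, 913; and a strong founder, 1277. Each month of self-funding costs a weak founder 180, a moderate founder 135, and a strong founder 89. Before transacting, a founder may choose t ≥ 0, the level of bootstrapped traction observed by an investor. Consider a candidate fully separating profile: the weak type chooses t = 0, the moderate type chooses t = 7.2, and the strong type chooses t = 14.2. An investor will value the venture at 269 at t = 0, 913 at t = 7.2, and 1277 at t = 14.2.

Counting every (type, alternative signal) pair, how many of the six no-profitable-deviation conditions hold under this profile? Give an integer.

3

Moderate (own payoff 913 − 135×7.2 = -59): to t=0 gives 269 → profitable ✗; to t=14.2 gives 1277 − 135×14.2 = -640 → no gain ✓.
Strong (own payoff 1277 − 89×14.2 = 13.2): to t=0 gives 269 → profitable ✗; to t=7.2 gives 913 − 89×7.2 = 272.2 → profitable ✗.
Weak (own payoff 269): to t=7.2 gives 913 − 180×7.2 = -383 → no gain ✓; to t=14.2 gives 1277 − 180×14.2 = -1279 → no gain ✓.
3 of the 6 constraints hold; not an equilibrium.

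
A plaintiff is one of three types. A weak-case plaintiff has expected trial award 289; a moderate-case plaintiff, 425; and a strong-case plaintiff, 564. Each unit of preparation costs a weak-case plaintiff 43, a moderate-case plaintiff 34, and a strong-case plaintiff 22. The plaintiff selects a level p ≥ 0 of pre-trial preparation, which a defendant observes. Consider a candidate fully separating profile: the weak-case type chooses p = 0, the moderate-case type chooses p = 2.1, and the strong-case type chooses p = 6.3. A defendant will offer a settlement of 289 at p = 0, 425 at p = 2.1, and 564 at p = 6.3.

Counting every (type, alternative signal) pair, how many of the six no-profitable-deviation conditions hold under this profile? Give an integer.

4

Strong-case (own payoff 564 − 22×6.3 = 425.4): to p=0 gives 289 → no gain ✓; to p=2.1 gives 425 − 22×2.1 = 378.8 → no gain ✓.
Moderate-case (own payoff 425 − 34×2.1 = 353.6): to p=0 gives 289 → no gain ✓; to p=6.3 gives 564 − 34×6.3 = 349.8 → no gain ✓.
Weak-case (own payoff 289): to p=2.1 gives 425 − 43×2.1 = 334.7 → profitable ✗; to p=6.3 gives 564 − 43×6.3 = 293.1 → profitable ✗.
4 of the 6 constraints hold; not an equilibrium.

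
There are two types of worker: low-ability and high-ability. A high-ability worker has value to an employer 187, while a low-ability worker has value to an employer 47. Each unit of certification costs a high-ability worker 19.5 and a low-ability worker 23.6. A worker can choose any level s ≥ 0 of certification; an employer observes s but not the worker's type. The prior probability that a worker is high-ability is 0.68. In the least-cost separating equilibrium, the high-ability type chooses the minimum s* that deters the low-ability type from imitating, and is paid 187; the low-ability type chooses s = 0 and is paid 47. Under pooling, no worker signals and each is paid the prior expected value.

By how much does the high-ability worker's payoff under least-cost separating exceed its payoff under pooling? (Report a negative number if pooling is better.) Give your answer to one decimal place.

Least-cost separating signal: s* solves 47 = 187 − 23.6·s*, so s* = (187 − 47)/23.6 ≈ 5.9322.
High-ability type's separating payoff: 187 − 19.5 × s* = 187 − 19.5 × (187 − 47)/23.6 = 187 − 2730/23.6 ≈ 71.322.
Pooling payoff: 0.68 × 187 + 0.32 × 47 = 142.2.
Difference: 71.322 − 142.2 = -70.878, i.e. -70.9 to one decimal place.
The high-ability type would prefer the pooling outcome.

-70.9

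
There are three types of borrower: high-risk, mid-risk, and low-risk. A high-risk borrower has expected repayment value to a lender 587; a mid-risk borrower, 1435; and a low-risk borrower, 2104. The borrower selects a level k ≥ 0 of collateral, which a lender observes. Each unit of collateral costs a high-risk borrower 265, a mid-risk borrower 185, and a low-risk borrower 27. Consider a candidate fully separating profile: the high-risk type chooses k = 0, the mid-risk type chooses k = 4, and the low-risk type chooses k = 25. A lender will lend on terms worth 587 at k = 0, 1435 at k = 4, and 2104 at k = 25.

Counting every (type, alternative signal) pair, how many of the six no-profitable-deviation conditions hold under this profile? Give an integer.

Low-risk (own payoff 2104 − 27×25 = 1429): to k=0 gives 587 → no gain ✓; to k=4 gives 1435 − 27×4 = 1327 → no gain ✓.
High-risk (own payoff 587): to k=4 gives 1435 − 265×4 = 375 → no gain ✓; to k=25 gives 2104 − 265×25 = -4521 → no gain ✓.
Mid-risk (own payoff 1435 − 185×4 = 695): to k=0 gives 587 → no gain ✓; to k=25 gives 2104 − 185×25 = -2521 → no gain ✓.
6 of the 6 constraints hold; this profile is a separating equilibrium.

6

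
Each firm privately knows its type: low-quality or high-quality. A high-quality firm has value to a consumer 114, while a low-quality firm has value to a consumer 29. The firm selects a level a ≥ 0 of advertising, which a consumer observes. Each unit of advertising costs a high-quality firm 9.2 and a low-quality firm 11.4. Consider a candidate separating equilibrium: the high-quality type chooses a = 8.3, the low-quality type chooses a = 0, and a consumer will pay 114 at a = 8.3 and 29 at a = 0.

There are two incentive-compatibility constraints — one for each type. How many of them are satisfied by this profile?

2

Low-quality type: stay at 0 → 29; mimic → 114 − 11.4 × 8.3 = 19.38. IC holds (29 ≥ 19.38).
High-quality type: signal → 114 − 9.2 × 8.3 = 37.64; deviate to 0 → 29. IC holds (37.64 ≥ 29).
2 of 2 constraints hold, so this is a separating equilibrium.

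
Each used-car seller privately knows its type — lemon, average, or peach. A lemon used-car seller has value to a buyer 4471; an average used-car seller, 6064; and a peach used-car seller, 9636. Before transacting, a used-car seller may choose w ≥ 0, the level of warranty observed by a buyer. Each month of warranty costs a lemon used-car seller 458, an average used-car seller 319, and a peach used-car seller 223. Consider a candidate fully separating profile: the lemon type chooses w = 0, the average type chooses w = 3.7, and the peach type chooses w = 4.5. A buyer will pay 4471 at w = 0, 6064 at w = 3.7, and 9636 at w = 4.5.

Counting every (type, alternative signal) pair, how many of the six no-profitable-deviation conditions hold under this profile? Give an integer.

4

Average (own payoff 6064 − 319×3.7 = 4883.7): to w=0 gives 4471 → no gain ✓; to w=4.5 gives 9636 − 319×4.5 = 8200.5 → profitable ✗.
Peach (own payoff 9636 − 223×4.5 = 8632.5): to w=0 gives 4471 → no gain ✓; to w=3.7 gives 6064 − 223×3.7 = 5238.9 → no gain ✓.
Lemon (own payoff 4471): to w=3.7 gives 6064 − 458×3.7 = 4369.4 → no gain ✓; to w=4.5 gives 9636 − 458×4.5 = 7575 → profitable ✗.
4 of the 6 constraints hold; not an equilibrium.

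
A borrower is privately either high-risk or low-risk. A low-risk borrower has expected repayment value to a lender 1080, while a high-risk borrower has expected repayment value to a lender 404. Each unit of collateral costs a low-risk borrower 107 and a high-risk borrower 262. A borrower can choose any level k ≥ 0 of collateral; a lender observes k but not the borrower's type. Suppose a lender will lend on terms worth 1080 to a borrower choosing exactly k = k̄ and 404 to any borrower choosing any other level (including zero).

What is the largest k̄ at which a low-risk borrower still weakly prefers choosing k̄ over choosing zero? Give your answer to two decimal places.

6.32

Choosing k̄ yields the low-risk type 1080 − 107·k̄; choosing zero yields 404.
The low-risk type is indifferent at 1080 − 107·k̄ = 404, i.e. k̄ = (1080 − 404) / 107 ≈ 6.32.
For any k̄ above 6.32 the low-risk type would rather pool at zero, so separation collapses.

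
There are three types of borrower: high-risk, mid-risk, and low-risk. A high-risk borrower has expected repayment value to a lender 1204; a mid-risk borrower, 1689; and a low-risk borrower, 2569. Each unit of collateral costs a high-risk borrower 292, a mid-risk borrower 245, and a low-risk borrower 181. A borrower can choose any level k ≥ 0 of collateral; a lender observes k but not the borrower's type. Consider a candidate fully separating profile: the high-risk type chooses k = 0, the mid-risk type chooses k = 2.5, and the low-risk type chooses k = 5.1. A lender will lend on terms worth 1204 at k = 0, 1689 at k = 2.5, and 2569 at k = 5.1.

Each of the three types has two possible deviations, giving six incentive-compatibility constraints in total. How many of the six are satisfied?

Low-risk (own payoff 2569 − 181×5.1 = 1645.9): to k=0 gives 1204 → no gain ✓; to k=2.5 gives 1689 − 181×2.5 = 1236.5 → no gain ✓.
Mid-risk (own payoff 1689 − 245×2.5 = 1076.5): to k=0 gives 1204 → profitable ✗; to k=5.1 gives 2569 − 245×5.1 = 1319.5 → profitable ✗.
High-risk (own payoff 1204): to k=2.5 gives 1689 − 292×2.5 = 959 → no gain ✓; to k=5.1 gives 2569 − 292×5.1 = 1079.8 → no gain ✓.
4 of the 6 constraints hold; not an equilibrium.

4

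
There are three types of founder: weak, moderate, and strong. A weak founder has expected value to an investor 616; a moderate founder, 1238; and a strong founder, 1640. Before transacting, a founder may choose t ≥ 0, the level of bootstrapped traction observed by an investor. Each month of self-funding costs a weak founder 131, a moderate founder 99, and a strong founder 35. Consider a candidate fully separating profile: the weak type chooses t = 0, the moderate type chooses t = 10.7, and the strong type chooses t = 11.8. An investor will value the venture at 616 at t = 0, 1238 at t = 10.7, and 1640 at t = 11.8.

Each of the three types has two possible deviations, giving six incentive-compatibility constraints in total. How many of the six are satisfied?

4

Strong (own payoff 1640 − 35×11.8 = 1227): to t=0 gives 616 → no gain ✓; to t=10.7 gives 1238 − 35×10.7 = 863.5 → no gain ✓.
Moderate (own payoff 1238 − 99×10.7 = 178.7): to t=0 gives 616 → profitable ✗; to t=11.8 gives 1640 − 99×11.8 = 471.8 → profitable ✗.
Weak (own payoff 616): to t=10.7 gives 1238 − 131×10.7 = -163.7 → no gain ✓; to t=11.8 gives 1640 − 131×11.8 = 94.2 → no gain ✓.
4 of the 6 constraints hold; not an equilibrium.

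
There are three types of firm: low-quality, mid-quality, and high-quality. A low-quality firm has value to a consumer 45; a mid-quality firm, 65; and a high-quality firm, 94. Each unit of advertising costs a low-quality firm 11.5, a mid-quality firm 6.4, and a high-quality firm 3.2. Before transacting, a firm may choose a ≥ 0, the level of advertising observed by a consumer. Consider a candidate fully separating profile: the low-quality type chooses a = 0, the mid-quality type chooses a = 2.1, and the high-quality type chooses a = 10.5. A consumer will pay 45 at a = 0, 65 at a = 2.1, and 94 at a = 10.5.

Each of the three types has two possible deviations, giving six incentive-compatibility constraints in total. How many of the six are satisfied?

High-quality (own payoff 94 − 3.2×10.5 = 60.4): to a=0 gives 45 → no gain ✓; to a=2.1 gives 65 − 3.2×2.1 = 58.28 → no gain ✓.
Low-quality (own payoff 45): to a=2.1 gives 65 − 11.5×2.1 = 40.85 → no gain ✓; to a=10.5 gives 94 − 11.5×10.5 = -26.75 → no gain ✓.
Mid-quality (own payoff 65 − 6.4×2.1 = 51.56): to a=0 gives 45 → no gain ✓; to a=10.5 gives 94 − 6.4×10.5 = 26.8 → no gain ✓.
6 of the 6 constraints hold; this profile is a separating equilibrium.

6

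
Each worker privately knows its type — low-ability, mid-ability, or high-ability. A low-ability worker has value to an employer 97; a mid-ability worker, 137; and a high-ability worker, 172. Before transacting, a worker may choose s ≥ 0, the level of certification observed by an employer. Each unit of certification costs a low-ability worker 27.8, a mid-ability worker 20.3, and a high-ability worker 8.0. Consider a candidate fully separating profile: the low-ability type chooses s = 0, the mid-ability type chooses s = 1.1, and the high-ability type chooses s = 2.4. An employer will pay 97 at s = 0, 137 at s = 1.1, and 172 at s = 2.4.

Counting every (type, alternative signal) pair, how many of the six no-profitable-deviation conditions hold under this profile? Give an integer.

Low-ability (own payoff 97): to s=1.1 gives 137 − 27.8×1.1 = 106.42 → profitable ✗; to s=2.4 gives 172 − 27.8×2.4 = 105.28 → profitable ✗.
High-ability (own payoff 172 − 8.0×2.4 = 152.8): to s=0 gives 97 → no gain ✓; to s=1.1 gives 137 − 8.0×1.1 = 128.2 → no gain ✓.
Mid-ability (own payoff 137 − 20.3×1.1 = 114.67): to s=0 gives 97 → no gain ✓; to s=2.4 gives 172 − 20.3×2.4 = 123.28 → profitable ✗.
3 of the 6 constraints hold; not an equilibrium.

3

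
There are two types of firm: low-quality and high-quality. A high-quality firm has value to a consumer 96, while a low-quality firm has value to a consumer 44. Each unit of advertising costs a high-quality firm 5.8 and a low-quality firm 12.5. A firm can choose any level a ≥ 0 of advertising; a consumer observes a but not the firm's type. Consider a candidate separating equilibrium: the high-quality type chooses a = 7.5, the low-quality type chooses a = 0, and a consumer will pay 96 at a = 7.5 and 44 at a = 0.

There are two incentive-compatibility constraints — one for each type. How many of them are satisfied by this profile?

Low-quality type: stay at 0 → 44; mimic → 96 − 12.5 × 7.5 = 2.25. IC holds (44 ≥ 2.25).
High-quality type: signal → 96 − 5.8 × 7.5 = 52.5; deviate to 0 → 44. IC holds (52.5 ≥ 44).
2 of 2 constraints hold, so this is a separating equilibrium.

2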